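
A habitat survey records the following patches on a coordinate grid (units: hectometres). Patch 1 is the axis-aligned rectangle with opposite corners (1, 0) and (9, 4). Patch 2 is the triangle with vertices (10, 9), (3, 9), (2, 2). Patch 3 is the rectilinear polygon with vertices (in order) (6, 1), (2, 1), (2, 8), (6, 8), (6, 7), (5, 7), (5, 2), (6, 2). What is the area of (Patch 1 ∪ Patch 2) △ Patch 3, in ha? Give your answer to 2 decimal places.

|Patch 1 ∪ Patch 2| = 54.5.
|(Patch 1 ∪ Patch 2) ∩ Patch 3| = 20.4911.
|(Patch 1 ∪ Patch 2) △ Patch 3| = 54.5 + 23 − 40.9821 = 36.52.

36.52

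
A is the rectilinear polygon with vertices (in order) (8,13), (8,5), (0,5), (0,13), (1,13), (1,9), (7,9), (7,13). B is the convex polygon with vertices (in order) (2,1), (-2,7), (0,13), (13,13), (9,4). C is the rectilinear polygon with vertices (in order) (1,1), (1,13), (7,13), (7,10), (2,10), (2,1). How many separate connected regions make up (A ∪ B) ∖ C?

(A ∪ B) ∖ C splits into 2 disjoint pieces (area 76.5, area 18.75).

2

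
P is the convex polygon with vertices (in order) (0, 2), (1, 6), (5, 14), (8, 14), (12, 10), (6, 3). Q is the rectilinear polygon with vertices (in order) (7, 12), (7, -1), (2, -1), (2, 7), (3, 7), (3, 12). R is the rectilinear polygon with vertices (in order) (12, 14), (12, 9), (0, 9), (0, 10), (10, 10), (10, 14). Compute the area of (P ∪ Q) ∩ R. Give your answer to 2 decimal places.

10.82

The region (P ∪ Q) ∩ R is the polygon with vertices (3,10), (10,10), (10,12), (12,10), (11.143,9), (2.5,9).
By the shoelace formula its area is 10.82.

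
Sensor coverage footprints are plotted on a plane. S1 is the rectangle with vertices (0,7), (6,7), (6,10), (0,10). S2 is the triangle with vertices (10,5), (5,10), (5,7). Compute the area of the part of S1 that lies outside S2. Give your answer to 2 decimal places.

15.50

|S1| = 18, |S1∩S2| = 2.5.
|S1 ∖ S2| = |S1| − |S1∩S2| = 18 − 2.5 = 15.50.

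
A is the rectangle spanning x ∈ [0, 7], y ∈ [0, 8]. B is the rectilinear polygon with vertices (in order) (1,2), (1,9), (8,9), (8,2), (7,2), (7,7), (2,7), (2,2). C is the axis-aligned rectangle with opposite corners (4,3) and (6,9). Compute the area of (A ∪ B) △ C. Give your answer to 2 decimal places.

57.00

|A ∪ B| = 69.
|(A ∪ B) ∩ C| = 12.
|(A ∪ B) △ C| = 69 + 12 − 24 = 57.00.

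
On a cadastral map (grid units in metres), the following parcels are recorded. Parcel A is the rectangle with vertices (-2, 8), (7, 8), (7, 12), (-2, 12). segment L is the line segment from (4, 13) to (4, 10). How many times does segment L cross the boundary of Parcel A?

The segment meets the boundary at (4,12).

1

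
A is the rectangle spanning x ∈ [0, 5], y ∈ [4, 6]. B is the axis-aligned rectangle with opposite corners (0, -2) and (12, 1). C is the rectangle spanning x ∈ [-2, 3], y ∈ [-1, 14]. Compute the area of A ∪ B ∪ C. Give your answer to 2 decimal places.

109.00

By inclusion–exclusion:
Individual areas: |A| = 10, |B| = 36, |C| = 75.
|A∩B| = 0 (no overlap).
|A∩C|: x∈[0,3], y∈[4,6] → 3·2 = 6.
|B∩C|: x∈[0,3], y∈[-1,1] → 3·2 = 6.
|A∩B∩C| = 0.
|A ∪ B ∪ C| = 121 − 12 + 0 = 109.00.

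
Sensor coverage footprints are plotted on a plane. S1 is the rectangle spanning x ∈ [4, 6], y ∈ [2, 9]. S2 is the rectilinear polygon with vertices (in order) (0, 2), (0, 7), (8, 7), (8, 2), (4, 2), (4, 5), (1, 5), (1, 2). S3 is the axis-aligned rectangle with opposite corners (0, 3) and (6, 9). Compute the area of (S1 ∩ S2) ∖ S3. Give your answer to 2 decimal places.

|S1 ∩ S2| = 10.
|(S1 ∩ S2) ∩ S3| = 8.
|(S1 ∩ S2) ∖ S3| = 10 − 8 = 2.00.

2.00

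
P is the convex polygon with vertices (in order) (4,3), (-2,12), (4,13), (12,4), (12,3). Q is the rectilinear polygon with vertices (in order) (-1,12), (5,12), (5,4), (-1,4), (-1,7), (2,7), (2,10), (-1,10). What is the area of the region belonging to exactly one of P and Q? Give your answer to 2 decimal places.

|P| = 74, |Q| = 39, |P∩Q| = 28.9097.
|P △ Q| = |P| + |Q| − 2·|P∩Q| = 74 + 39 − 57.8194 = 55.18.

55.18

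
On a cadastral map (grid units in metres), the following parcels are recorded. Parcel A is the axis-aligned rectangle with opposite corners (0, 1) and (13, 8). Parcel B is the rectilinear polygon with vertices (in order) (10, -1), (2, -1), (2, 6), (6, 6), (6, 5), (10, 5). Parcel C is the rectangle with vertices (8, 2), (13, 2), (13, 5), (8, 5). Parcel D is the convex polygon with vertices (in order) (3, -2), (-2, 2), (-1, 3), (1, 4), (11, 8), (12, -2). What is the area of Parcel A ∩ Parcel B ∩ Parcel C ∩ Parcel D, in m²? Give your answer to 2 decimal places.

The intersection is the polygon with vertices (10,2), (8,2), (8,5), (10,5).
By the shoelace formula its area is 6.00.

6.00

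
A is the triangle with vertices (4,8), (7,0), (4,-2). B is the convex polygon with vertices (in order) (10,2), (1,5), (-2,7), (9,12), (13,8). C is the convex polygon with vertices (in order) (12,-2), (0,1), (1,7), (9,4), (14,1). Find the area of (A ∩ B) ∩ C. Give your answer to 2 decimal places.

The region (A ∩ B) ∩ C is the polygon with vertices (4,4), (4,5.875), (4.927,5.527), (5.714,3.429).
By the shoelace formula its area is 2.44.

2.44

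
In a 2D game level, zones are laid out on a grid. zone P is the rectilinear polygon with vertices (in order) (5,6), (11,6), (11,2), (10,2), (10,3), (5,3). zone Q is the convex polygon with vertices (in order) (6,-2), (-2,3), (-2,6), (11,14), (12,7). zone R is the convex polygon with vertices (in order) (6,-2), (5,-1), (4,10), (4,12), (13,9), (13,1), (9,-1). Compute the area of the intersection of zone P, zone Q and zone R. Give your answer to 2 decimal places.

15.92

The intersection is the polygon with vertices (11,5.5), (9.333,3), (5,3), (5,6), (11,6).
By the shoelace formula its area is 15.92.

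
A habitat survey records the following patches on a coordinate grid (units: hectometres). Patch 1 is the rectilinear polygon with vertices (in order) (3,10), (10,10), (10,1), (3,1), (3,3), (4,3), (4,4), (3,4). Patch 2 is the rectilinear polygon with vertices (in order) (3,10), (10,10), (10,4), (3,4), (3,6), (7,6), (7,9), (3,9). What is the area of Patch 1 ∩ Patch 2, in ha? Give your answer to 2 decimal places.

30.00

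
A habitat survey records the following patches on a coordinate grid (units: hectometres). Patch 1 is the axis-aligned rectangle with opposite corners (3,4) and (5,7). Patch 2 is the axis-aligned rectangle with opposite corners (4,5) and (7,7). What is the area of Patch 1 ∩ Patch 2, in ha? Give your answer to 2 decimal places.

|Patch 1∩Patch 2|: x∈[4,5], y∈[5,7] → 1·2 = 2.

2.00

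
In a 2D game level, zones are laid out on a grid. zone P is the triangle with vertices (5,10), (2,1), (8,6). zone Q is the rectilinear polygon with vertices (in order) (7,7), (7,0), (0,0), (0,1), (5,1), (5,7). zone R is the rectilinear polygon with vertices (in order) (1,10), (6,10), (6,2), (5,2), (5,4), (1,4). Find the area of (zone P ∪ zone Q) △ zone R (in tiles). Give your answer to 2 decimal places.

38.50

|zone P ∪ zone Q| = 33.1667.
|(zone P ∪ zone Q) ∩ zone R| = 13.3333.
|(zone P ∪ zone Q) △ zone R| = 33.1667 + 32 − 26.6667 = 38.50.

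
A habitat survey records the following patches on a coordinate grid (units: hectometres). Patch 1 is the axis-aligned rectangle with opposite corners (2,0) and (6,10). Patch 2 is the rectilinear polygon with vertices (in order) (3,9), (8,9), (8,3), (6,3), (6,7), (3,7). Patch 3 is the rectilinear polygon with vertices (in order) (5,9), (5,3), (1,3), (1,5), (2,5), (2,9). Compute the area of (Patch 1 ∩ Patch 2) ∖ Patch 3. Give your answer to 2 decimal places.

2.00

|Patch 1 ∩ Patch 2| = 6.
|(Patch 1 ∩ Patch 2) ∩ Patch 3| = 4.
|(Patch 1 ∩ Patch 2) ∖ Patch 3| = 6 − 4 = 2.00.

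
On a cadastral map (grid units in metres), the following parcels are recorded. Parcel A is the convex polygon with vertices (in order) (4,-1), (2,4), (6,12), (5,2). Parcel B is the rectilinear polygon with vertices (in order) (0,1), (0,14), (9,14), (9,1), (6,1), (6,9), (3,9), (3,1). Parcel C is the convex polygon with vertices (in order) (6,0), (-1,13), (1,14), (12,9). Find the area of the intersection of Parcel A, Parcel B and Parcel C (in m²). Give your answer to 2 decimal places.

1.81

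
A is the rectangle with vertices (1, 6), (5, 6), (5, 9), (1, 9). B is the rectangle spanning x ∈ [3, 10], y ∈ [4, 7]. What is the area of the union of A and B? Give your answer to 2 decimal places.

31.00

By inclusion–exclusion:
Individual areas: |A| = 12, |B| = 21.
|A∩B|: x∈[3,5], y∈[6,7] → 2·1 = 2.
|A ∪ B| = 33 − 2 = 31.00.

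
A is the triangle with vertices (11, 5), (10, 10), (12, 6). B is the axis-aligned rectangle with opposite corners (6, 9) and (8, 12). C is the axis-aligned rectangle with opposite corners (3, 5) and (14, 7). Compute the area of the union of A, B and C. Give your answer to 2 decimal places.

29.35

By inclusion–exclusion:
Individual areas: |A| = 3, |B| = 6, |C| = 22.
|A∩B| = 0.
|A∩C| = 1.65.
|B∩C| = 0 (no overlap).
|A∩B∩C| = 0.
|A ∪ B ∪ C| = 31 − 1.65 + 0 = 29.35.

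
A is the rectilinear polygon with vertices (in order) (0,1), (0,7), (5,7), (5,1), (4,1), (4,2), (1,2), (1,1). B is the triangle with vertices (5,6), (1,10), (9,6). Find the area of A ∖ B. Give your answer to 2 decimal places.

26.50

|A| = 27, |A∩B| = 0.5.
|A ∖ B| = |A| − |A∩B| = 27 − 0.5 = 26.50.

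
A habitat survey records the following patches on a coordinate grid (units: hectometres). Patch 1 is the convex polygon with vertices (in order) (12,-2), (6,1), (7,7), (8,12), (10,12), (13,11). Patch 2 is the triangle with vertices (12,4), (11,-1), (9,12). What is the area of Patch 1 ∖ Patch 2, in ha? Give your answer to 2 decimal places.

59.00

|Patch 1| = 70.5, |Patch 1∩Patch 2| = 11.5.
|Patch 1 ∖ Patch 2| = |Patch 1| − |Patch 1∩Patch 2| = 70.5 − 11.5 = 59.00.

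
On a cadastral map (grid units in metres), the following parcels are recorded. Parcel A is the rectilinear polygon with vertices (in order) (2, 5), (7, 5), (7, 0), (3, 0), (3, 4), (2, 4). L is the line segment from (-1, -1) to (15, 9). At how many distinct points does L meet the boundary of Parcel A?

The segment meets the boundary at (3,1.5), (7,4).

2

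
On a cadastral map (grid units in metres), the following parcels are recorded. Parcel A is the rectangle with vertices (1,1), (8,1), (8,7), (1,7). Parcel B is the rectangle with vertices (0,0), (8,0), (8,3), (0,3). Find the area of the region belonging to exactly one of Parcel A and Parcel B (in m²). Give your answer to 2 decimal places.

|Parcel A∩Parcel B|: x∈[1,8], y∈[1,3] → 7·2 = 14.
|Parcel A △ Parcel B| = |Parcel A| + |Parcel B| − 2·|Parcel A∩Parcel B| = 42 + 24 − 28 = 38.00.

38.00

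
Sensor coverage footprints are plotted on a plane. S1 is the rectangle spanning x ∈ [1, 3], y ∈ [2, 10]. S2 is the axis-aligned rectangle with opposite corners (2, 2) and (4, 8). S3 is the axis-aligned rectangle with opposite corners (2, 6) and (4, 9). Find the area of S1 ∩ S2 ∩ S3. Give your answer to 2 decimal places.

The intersection is the polygon with vertices (2,8), (3,8), (3,6), (2,6).
By the shoelace formula its area is 2.00.

2.00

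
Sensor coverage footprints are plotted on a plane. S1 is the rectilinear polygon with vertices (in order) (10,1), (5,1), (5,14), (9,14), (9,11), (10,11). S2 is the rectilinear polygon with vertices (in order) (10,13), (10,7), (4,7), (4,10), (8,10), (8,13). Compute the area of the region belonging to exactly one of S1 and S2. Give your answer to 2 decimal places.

48.00

|S1| = 62, |S2| = 24, |S1∩S2| = 19.
|S1 △ S2| = |S1| + |S2| − 2·|S1∩S2| = 62 + 24 − 38 = 48.00.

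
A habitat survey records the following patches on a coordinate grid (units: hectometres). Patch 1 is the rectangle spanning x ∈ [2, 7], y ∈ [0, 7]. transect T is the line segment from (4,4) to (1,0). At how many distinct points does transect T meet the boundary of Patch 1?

1

The segment meets the boundary at (2,1.333).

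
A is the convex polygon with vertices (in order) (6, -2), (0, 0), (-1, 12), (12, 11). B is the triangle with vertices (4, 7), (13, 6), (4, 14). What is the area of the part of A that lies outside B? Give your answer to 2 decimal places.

|A| = 122.5, |A∩B| = 25.1285.
|A ∖ B| = |A| − |A∩B| = 122.5 − 25.1285 = 97.37.

97.37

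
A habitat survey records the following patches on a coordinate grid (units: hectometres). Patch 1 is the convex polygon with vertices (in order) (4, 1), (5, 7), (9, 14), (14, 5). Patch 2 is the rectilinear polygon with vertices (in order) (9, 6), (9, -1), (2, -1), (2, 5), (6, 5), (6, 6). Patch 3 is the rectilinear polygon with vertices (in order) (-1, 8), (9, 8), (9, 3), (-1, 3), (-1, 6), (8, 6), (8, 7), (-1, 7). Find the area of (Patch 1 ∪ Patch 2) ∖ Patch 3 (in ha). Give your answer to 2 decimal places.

68.87

|Patch 1 ∪ Patch 2| = 91.8333.
|(Patch 1 ∪ Patch 2) ∩ Patch 3| = 22.9643.
|(Patch 1 ∪ Patch 2) ∖ Patch 3| = 91.8333 − 22.9643 = 68.87.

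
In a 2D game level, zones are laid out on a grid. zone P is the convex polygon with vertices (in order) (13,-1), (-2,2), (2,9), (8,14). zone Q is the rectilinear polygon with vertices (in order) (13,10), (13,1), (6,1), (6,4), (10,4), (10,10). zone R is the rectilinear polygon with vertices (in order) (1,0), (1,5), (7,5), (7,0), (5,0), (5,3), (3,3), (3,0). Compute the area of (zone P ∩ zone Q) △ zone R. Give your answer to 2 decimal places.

38.17

|zone P ∩ zone Q| = 20.1667.
|(zone P ∩ zone Q) ∩ zone R| = 3.
|(zone P ∩ zone Q) △ zone R| = 20.1667 + 24 − 6 = 38.17.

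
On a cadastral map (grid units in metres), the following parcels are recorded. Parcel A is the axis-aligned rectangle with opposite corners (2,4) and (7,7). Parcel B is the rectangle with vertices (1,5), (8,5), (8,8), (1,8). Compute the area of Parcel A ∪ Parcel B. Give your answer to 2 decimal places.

By inclusion–exclusion:
Individual areas: |Parcel A| = 15, |Parcel B| = 21.
|Parcel A∩Parcel B|: x∈[2,7], y∈[5,7] → 5·2 = 10.
|Parcel A ∪ Parcel B| = 36 − 10 = 26.00.

26.00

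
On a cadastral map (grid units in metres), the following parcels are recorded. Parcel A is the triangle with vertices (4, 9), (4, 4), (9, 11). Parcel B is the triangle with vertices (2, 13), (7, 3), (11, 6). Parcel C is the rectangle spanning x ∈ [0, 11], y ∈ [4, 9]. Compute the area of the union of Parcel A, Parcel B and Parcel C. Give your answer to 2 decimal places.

By inclusion–exclusion:
Individual areas: |Parcel A| = 12.5, |Parcel B| = 27.5, |Parcel C| = 55.
|Parcel A∩Parcel B| = 6.5108.
|Parcel A∩Parcel C| = 8.9286.
|Parcel B∩Parcel C| = 20.2976.
|Parcel A∩Parcel B∩Parcel C| = 5.2062.
|Parcel A ∪ Parcel B ∪ Parcel C| = 95 − 35.737 + 5.2062 = 64.47.

64.47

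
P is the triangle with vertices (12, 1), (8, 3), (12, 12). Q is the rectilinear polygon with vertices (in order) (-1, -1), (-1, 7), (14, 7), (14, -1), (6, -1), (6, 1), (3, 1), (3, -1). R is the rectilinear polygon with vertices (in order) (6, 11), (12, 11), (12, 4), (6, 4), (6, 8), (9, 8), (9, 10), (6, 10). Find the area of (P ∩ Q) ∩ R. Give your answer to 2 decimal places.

The region (P ∩ Q) ∩ R is the polygon with vertices (9.778,7), (12,7), (12,4), (8.444,4).
By the shoelace formula its area is 8.67.

8.67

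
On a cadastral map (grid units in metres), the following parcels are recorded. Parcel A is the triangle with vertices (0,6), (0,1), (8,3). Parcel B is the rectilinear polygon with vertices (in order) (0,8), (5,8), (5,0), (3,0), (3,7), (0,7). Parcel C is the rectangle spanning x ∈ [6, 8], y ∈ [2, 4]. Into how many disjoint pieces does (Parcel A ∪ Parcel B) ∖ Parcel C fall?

1

(Parcel A ∪ Parcel B) ∖ Parcel C is a single connected region.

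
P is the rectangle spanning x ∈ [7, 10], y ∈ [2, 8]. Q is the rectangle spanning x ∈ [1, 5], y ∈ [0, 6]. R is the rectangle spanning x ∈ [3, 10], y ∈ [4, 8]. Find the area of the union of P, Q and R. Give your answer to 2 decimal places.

54.00

By inclusion–exclusion:
Individual areas: |P| = 18, |Q| = 24, |R| = 28.
|P∩Q| = 0 (no overlap).
|P∩R|: x∈[7,10], y∈[4,8] → 3·4 = 12.
|Q∩R|: x∈[3,5], y∈[4,6] → 2·2 = 4.
|P∩Q∩R| = 0.
|P ∪ Q ∪ R| = 70 − 16 + 0 = 54.00.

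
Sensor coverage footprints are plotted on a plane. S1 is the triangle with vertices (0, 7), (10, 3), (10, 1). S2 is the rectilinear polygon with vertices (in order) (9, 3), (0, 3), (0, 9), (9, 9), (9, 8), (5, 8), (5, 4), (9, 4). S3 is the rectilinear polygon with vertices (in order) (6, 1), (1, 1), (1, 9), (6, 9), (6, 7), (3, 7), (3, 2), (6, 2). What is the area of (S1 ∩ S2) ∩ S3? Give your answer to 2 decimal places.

0.80

The region (S1 ∩ S2) ∩ S3 is the polygon with vertices (1,6.4), (1,6.6), (3,5.8), (3,5.2).
By the shoelace formula its area is 0.80.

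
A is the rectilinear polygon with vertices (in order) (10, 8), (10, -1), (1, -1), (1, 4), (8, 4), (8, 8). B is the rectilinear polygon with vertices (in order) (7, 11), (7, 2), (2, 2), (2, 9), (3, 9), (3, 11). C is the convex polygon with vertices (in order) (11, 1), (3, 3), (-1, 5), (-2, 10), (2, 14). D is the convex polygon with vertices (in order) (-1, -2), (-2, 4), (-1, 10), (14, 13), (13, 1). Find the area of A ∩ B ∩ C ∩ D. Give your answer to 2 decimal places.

6.75

The intersection is the polygon with vertices (3,3), (2,3.5), (2,4), (7,4), (7,2).
By the shoelace formula its area is 6.75.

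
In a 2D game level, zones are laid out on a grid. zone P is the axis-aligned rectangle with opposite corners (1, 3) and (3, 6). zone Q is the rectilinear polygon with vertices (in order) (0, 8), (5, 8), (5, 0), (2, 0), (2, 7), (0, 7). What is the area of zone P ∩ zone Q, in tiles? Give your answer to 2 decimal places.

3.00

The intersection is the polygon with vertices (3,6), (3,3), (2,3), (2,6).
By the shoelace formula its area is 3.00.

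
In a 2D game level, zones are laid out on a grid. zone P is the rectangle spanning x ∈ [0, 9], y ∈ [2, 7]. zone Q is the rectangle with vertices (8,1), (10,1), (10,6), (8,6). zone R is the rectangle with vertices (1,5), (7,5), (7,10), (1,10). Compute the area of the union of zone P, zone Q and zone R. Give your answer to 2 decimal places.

By inclusion–exclusion:
Individual areas: |zone P| = 45, |zone Q| = 10, |zone R| = 30.
|zone P∩zone Q|: x∈[8,9], y∈[2,6] → 1·4 = 4.
|zone P∩zone R|: x∈[1,7], y∈[5,7] → 6·2 = 12.
|zone Q∩zone R| = 0 (no overlap).
|zone P∩zone Q∩zone R| = 0.
|zone P ∪ zone Q ∪ zone R| = 85 − 16 + 0 = 69.00.

69.00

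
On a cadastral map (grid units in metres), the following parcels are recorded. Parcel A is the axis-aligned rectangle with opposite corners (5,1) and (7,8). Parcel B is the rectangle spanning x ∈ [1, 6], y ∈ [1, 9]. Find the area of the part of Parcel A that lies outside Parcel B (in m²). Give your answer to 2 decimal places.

|Parcel A∩Parcel B|: x∈[5,6], y∈[1,8] → 1·7 = 7.
|Parcel A| = 14.
|Parcel A ∖ Parcel B| = |Parcel A| − |Parcel A∩Parcel B| = 14 − 7 = 7.00.

7.00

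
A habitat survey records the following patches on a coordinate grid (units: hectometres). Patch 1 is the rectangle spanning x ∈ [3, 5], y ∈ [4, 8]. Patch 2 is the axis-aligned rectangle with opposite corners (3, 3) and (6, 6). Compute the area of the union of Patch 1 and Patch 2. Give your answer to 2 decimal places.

13.00

By inclusion–exclusion:
Individual areas: |Patch 1| = 8, |Patch 2| = 9.
|Patch 1∩Patch 2|: x∈[3,5], y∈[4,6] → 2·2 = 4.
|Patch 1 ∪ Patch 2| = 17 − 4 = 13.00.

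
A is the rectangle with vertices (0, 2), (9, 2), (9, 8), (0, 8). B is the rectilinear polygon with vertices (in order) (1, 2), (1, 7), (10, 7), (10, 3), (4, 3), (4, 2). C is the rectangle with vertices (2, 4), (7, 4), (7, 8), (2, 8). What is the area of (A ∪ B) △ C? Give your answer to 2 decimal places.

38.00

|A ∪ B| = 58.
|(A ∪ B) ∩ C| = 20.
|(A ∪ B) △ C| = 58 + 20 − 40 = 38.00.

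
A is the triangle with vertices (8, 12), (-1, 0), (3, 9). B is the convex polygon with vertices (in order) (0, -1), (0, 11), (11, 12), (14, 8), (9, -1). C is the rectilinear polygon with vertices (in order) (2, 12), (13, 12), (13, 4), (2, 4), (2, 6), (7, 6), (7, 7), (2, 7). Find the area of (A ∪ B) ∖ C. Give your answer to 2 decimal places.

|A ∪ B| = 148.5015.
|(A ∪ B) ∩ C| = 75.3502.
|(A ∪ B) ∖ C| = 148.5015 − 75.3502 = 73.15.

73.15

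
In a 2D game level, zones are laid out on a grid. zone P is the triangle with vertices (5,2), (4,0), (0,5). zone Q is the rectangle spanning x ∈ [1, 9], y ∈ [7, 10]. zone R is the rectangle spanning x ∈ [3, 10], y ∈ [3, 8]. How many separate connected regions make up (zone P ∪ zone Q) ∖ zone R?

2

(zone P ∪ zone Q) ∖ zone R splits into 2 disjoint pieces (area 6.4667, area 18).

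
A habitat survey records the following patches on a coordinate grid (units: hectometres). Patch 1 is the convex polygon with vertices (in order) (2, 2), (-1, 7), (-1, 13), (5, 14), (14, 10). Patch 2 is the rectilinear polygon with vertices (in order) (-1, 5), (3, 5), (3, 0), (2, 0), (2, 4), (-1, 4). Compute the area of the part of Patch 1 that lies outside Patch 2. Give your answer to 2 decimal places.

|Patch 1| = 103.5, |Patch 1∩Patch 2| = 4.1667.
|Patch 1 ∖ Patch 2| = |Patch 1| − |Patch 1∩Patch 2| = 103.5 − 4.1667 = 99.33.

99.33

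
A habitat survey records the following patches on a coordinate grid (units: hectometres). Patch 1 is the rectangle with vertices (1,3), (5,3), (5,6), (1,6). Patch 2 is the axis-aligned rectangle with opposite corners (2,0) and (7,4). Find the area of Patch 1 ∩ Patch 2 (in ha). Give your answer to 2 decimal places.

|Patch 1∩Patch 2|: x∈[2,5], y∈[3,4] → 3·1 = 3.

3.00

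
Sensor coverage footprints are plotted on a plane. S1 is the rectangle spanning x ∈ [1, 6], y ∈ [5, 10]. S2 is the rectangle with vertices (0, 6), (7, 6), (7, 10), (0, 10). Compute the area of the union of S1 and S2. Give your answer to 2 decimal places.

33.00

By inclusion–exclusion:
Individual areas: |S1| = 25, |S2| = 28.
|S1∩S2|: x∈[1,6], y∈[6,10] → 5·4 = 20.
|S1 ∪ S2| = 53 − 20 = 33.00.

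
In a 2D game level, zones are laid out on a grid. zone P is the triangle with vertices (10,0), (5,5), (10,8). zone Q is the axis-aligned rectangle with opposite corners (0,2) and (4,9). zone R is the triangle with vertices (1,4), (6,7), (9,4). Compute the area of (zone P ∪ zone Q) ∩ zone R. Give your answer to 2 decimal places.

7.39

|zone P ∪ zone Q| = 48.
|(zone P ∪ zone Q) ∩ zone R| = 7.39.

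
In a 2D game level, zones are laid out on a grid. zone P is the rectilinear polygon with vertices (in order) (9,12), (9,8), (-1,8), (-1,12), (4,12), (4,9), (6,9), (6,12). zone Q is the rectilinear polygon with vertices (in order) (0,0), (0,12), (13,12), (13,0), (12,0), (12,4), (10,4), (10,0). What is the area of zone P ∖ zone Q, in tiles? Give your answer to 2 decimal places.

|zone P| = 34, |zone P∩zone Q| = 30.
|zone P ∖ zone Q| = |zone P| − |zone P∩zone Q| = 34 − 30 = 4.00.

4.00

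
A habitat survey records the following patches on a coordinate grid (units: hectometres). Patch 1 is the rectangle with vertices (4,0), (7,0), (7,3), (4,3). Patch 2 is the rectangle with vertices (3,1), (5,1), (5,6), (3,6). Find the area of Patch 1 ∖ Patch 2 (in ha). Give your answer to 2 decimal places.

|Patch 1∩Patch 2|: x∈[4,5], y∈[1,3] → 1·2 = 2.
|Patch 1| = 9.
|Patch 1 ∖ Patch 2| = |Patch 1| − |Patch 1∩Patch 2| = 9 − 2 = 7.00.

7.00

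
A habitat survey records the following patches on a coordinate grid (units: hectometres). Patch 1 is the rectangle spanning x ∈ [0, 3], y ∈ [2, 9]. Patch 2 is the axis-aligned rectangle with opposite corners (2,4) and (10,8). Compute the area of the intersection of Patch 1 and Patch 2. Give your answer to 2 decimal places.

4.00

|Patch 1∩Patch 2|: x∈[2,3], y∈[4,8] → 1·4 = 4.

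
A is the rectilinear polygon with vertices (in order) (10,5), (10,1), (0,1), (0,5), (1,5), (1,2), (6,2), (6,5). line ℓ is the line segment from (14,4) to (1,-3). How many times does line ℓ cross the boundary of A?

2

The segment meets the boundary at (8.429,1), (10,1.846).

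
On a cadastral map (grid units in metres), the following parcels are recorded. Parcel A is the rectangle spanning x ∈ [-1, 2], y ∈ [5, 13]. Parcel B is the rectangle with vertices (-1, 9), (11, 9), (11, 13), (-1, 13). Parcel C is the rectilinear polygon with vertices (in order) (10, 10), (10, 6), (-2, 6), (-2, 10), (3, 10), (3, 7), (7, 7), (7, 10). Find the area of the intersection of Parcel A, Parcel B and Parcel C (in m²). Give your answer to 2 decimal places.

3.00

The intersection is the polygon with vertices (-1,9), (-1,10), (2,10), (2,9).
By the shoelace formula its area is 3.00.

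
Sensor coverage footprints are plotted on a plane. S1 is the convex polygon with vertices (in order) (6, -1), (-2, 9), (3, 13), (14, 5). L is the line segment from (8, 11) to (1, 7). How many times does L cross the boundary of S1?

The segment meets the boundary at (6.74,10.28).

1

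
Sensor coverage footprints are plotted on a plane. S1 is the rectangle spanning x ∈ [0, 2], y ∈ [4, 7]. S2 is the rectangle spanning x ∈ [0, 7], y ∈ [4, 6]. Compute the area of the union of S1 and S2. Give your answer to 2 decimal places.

16.00

By inclusion–exclusion:
Individual areas: |S1| = 6, |S2| = 14.
|S1∩S2|: x∈[0,2], y∈[4,6] → 2·2 = 4.
|S1 ∪ S2| = 20 − 4 = 16.00.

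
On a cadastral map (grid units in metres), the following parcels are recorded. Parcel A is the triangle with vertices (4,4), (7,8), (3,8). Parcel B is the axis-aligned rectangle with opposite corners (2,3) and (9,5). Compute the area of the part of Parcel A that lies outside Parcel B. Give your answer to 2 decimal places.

7.50

|Parcel A| = 8, |Parcel A∩Parcel B| = 0.5.
|Parcel A ∖ Parcel B| = |Parcel A| − |Parcel A∩Parcel B| = 8 − 0.5 = 7.50.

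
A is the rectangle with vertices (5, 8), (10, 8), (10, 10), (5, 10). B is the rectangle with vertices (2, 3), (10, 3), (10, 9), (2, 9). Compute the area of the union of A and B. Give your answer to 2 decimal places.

53.00

By inclusion–exclusion:
Individual areas: |A| = 10, |B| = 48.
|A∩B|: x∈[5,10], y∈[8,9] → 5·1 = 5.
|A ∪ B| = 58 − 5 = 53.00.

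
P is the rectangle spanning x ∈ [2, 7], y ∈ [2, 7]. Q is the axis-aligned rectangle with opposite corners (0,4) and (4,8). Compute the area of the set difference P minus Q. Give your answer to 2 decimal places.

|P∩Q|: x∈[2,4], y∈[4,7] → 2·3 = 6.
|P| = 25.
|P ∖ Q| = |P| − |P∩Q| = 25 − 6 = 19.00.

19.00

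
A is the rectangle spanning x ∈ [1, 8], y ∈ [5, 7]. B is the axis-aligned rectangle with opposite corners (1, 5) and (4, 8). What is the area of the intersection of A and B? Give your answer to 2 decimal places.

6.00

|A∩B|: x∈[1,4], y∈[5,7] → 3·2 = 6.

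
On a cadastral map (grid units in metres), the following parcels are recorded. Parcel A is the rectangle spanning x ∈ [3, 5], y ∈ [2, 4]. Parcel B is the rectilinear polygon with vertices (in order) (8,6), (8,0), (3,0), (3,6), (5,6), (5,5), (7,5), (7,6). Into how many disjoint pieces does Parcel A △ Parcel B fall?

Parcel A △ Parcel B is a single connected region.

1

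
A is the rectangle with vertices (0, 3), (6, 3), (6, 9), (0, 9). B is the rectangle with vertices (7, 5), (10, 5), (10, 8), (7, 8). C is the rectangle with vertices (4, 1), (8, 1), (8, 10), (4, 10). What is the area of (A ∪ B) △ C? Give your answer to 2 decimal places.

51.00

|A ∪ B| = 45.
|(A ∪ B) ∩ C| = 15.
|(A ∪ B) △ C| = 45 + 36 − 30 = 51.00.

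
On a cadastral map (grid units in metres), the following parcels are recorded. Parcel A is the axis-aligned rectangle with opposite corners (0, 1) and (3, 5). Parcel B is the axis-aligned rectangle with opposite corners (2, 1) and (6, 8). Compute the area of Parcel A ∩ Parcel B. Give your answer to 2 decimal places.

4.00

|Parcel A∩Parcel B|: x∈[2,3], y∈[1,5] → 1·4 = 4.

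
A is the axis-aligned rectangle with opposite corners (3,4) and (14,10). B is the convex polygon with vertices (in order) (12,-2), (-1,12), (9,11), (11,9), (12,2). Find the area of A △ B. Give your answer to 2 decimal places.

|A| = 66, |B| = 75.5, |A∩B| = 42.956.
|A △ B| = |A| + |B| − 2·|A∩B| = 66 + 75.5 − 85.9121 = 55.59.

55.59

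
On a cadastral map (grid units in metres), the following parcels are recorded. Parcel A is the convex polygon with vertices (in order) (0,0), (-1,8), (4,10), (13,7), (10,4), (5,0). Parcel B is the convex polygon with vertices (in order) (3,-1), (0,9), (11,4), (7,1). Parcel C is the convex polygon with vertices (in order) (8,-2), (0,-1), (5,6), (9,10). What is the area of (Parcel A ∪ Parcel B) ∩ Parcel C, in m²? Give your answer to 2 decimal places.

|Parcel A ∪ Parcel B| = 95.4687.
|(Parcel A ∪ Parcel B) ∩ Parcel C| = 38.08.

38.08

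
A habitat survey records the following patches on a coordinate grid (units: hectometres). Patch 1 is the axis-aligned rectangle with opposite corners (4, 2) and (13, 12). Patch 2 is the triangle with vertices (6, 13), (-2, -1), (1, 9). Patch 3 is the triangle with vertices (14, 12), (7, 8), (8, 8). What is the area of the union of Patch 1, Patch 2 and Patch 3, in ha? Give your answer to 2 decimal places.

By inclusion–exclusion:
Individual areas: |Patch 1| = 90, |Patch 2| = 19, |Patch 3| = 2.
|Patch 1∩Patch 2| = 1.5607.
|Patch 1∩Patch 3| = 1.9524.
|Patch 2∩Patch 3| = 0.
|Patch 1∩Patch 2∩Patch 3| = 0.
|Patch 1 ∪ Patch 2 ∪ Patch 3| = 111 − 3.5131 + 0 = 107.49.

107.49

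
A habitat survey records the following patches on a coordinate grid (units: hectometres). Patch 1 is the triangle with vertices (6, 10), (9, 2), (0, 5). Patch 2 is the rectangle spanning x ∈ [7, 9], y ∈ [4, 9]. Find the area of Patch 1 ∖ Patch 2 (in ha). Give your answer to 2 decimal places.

29.42

|Patch 1| = 31.5, |Patch 1∩Patch 2| = 2.0833.
|Patch 1 ∖ Patch 2| = |Patch 1| − |Patch 1∩Patch 2| = 31.5 − 2.0833 = 29.42.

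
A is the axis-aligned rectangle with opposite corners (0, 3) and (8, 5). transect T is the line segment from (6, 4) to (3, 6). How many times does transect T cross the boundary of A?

The segment meets the boundary at (4.5,5).

1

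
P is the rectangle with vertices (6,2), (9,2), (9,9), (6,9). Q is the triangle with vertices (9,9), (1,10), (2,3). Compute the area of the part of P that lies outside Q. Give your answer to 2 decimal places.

|P| = 21, |P∩Q| = 3.8571.
|P ∖ Q| = |P| − |P∩Q| = 21 − 3.8571 = 17.14.

17.14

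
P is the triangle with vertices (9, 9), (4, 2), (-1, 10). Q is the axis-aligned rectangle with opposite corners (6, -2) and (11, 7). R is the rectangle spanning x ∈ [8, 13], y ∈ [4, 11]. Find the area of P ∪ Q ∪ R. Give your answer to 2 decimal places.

106.02

By inclusion–exclusion:
Individual areas: |P| = 37.5, |Q| = 45, |R| = 35.
|P∩Q| = 1.7286.
|P∩R| = 0.75.
|Q∩R|: x∈[8,11], y∈[4,7] → 3·3 = 9.
|P∩Q∩R| = 0.
|P ∪ Q ∪ R| = 117.5 − 11.4786 + 0 = 106.02.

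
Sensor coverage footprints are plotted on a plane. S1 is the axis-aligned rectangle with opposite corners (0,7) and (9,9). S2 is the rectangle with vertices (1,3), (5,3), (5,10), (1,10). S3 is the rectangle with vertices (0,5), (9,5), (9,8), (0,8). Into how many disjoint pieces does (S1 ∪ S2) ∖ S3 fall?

(S1 ∪ S2) ∖ S3 splits into 2 disjoint pieces (area 13, area 8).

2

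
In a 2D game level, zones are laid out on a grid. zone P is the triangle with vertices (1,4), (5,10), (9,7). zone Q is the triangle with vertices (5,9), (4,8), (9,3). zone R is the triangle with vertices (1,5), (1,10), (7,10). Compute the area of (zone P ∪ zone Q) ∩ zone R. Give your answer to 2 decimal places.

The region (zone P ∪ zone Q) ∩ zone R is the polygon with vertices (6.053,9.21), (2.5,6.25), (5,10).
By the shoelace formula its area is 2.96.

2.96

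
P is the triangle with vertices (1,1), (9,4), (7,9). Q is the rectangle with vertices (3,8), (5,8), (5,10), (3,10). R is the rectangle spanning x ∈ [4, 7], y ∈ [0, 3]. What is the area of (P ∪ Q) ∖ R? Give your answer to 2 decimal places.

|P ∪ Q| = 27.
|(P ∪ Q) ∩ R| = 1.0208.
|(P ∪ Q) ∖ R| = 27 − 1.0208 = 25.98.

25.98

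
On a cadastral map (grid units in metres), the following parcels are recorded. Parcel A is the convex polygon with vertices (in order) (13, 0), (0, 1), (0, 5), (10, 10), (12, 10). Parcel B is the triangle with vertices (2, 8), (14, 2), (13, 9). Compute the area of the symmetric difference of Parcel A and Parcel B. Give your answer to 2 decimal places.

74.15

|Parcel A| = 93.5, |Parcel B| = 39, |Parcel A∩Parcel B| = 29.1765.
|Parcel A △ Parcel B| = |Parcel A| + |Parcel B| − 2·|Parcel A∩Parcel B| = 93.5 + 39 − 58.3531 = 74.15.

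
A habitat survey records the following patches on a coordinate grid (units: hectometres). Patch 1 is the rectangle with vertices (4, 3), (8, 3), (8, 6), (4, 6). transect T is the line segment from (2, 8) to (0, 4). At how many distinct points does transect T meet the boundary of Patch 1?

The segment lies entirely outside Patch 1 and never meets its boundary.

0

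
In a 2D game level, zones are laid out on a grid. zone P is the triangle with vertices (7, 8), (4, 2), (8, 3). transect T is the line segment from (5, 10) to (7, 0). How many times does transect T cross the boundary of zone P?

The segment meets the boundary at (6.476,2.619), (5.857,5.714).

2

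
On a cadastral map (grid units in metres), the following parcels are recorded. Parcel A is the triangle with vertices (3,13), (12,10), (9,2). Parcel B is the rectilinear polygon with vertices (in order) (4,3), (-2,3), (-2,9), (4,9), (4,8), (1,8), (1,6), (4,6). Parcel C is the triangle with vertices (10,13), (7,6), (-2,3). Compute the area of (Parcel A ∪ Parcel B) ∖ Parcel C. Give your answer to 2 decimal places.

|Parcel A ∪ Parcel B| = 70.5.
|(Parcel A ∪ Parcel B) ∩ Parcel C| = 16.3921.
|(Parcel A ∪ Parcel B) ∖ Parcel C| = 70.5 − 16.3921 = 54.11.

54.11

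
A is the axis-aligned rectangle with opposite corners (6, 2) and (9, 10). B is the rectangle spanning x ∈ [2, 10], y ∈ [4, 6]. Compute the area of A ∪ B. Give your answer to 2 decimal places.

By inclusion–exclusion:
Individual areas: |A| = 24, |B| = 16.
|A∩B|: x∈[6,9], y∈[4,6] → 3·2 = 6.
|A ∪ B| = 40 − 6 = 34.00.

34.00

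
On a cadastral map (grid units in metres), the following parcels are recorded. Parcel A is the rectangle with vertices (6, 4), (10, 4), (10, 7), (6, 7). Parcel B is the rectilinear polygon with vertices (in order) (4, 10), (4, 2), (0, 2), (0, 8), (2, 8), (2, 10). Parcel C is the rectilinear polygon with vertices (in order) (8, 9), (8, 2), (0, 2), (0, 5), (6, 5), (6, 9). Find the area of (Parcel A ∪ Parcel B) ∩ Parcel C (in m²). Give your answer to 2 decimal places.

|Parcel A ∪ Parcel B| = 40.
|(Parcel A ∪ Parcel B) ∩ Parcel C| = 18.00.

18.00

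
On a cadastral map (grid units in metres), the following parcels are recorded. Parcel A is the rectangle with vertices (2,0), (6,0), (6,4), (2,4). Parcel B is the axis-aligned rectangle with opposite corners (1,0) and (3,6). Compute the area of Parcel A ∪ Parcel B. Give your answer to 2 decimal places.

24.00

By inclusion–exclusion:
Individual areas: |Parcel A| = 16, |Parcel B| = 12.
|Parcel A∩Parcel B|: x∈[2,3], y∈[0,4] → 1·4 = 4.
|Parcel A ∪ Parcel B| = 28 − 4 = 24.00.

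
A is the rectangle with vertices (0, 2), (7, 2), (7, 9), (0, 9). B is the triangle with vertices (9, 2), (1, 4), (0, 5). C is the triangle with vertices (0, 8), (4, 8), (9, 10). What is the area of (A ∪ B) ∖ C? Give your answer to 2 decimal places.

46.17

|A ∪ B| = 49.1667.
|(A ∪ B) ∩ C| = 3.
|(A ∪ B) ∖ C| = 49.1667 − 3 = 46.17.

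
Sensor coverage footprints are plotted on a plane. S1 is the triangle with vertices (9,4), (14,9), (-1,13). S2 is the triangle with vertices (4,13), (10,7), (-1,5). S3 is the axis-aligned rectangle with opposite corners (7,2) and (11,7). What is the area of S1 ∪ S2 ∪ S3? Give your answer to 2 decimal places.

77.77

By inclusion–exclusion:
Individual areas: |S1| = 47.5, |S2| = 39, |S3| = 20.
|S1∩S2| = 20.5319.
|S1∩S3| = 8.2.
|S2∩S3| = 0.8182.
|S1∩S2∩S3| = 0.8182.
|S1 ∪ S2 ∪ S3| = 106.5 − 29.55 + 0.8182 = 77.77.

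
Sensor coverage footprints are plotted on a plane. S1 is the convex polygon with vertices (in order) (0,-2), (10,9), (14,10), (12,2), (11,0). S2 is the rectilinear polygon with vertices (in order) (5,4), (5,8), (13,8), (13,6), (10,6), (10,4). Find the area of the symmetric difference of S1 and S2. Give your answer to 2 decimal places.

63.18

|S1| = 71, |S2| = 26, |S1∩S2| = 16.9091.
|S1 △ S2| = |S1| + |S2| − 2·|S1∩S2| = 71 + 26 − 33.8182 = 63.18.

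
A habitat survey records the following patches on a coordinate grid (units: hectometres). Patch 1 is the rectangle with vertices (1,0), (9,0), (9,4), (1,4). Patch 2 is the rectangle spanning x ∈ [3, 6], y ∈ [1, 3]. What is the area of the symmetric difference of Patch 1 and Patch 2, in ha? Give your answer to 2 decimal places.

26.00

|Patch 1∩Patch 2|: x∈[3,6], y∈[1,3] → 3·2 = 6.
|Patch 1 △ Patch 2| = |Patch 1| + |Patch 2| − 2·|Patch 1∩Patch 2| = 32 + 6 − 12 = 26.00.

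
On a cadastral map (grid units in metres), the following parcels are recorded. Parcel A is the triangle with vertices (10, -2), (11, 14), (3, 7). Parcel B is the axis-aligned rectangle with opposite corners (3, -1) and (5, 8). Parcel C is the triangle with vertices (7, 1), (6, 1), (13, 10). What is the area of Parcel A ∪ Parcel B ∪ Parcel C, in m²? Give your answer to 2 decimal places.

By inclusion–exclusion:
Individual areas: |Parcel A| = 60.5, |Parcel B| = 18, |Parcel C| = 4.5.
|Parcel A∩Parcel B| = 4.
|Parcel A∩Parcel C| = 3.1102.
|Parcel B∩Parcel C| = 0.
|Parcel A∩Parcel B∩Parcel C| = 0.
|Parcel A ∪ Parcel B ∪ Parcel C| = 83 − 7.1102 + 0 = 75.89.

75.89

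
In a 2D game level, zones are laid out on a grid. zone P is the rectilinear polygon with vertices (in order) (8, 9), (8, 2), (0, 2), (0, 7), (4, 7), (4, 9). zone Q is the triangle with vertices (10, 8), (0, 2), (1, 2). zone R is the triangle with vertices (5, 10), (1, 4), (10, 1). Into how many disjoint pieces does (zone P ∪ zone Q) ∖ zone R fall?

3

(zone P ∪ zone Q) ∖ zone R splits into 3 disjoint pieces (area 5.5111, area 14, area 0.0833).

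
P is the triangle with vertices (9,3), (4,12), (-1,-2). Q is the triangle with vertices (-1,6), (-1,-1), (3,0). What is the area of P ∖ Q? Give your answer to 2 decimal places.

|P| = 57.5, |P∩Q| = 6.7542.
|P ∖ Q| = |P| − |P∩Q| = 57.5 − 6.7542 = 50.75.

50.75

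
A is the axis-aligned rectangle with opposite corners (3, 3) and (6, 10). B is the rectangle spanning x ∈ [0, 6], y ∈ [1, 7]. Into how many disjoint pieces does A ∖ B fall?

1

A ∖ B is a single connected region.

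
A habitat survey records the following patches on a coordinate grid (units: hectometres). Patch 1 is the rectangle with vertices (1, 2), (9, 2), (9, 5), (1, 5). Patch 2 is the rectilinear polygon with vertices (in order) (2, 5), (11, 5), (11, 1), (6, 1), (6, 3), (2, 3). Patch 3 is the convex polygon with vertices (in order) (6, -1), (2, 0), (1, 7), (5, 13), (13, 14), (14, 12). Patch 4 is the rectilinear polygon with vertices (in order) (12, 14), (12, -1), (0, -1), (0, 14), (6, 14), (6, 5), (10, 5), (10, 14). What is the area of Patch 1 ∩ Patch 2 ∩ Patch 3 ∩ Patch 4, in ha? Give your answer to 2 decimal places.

15.92

The intersection is the polygon with vertices (6,3), (2,3), (2,5), (6,5), (9,5), (9,3.875), (7.846,2), (6,2).
By the shoelace formula its area is 15.92.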